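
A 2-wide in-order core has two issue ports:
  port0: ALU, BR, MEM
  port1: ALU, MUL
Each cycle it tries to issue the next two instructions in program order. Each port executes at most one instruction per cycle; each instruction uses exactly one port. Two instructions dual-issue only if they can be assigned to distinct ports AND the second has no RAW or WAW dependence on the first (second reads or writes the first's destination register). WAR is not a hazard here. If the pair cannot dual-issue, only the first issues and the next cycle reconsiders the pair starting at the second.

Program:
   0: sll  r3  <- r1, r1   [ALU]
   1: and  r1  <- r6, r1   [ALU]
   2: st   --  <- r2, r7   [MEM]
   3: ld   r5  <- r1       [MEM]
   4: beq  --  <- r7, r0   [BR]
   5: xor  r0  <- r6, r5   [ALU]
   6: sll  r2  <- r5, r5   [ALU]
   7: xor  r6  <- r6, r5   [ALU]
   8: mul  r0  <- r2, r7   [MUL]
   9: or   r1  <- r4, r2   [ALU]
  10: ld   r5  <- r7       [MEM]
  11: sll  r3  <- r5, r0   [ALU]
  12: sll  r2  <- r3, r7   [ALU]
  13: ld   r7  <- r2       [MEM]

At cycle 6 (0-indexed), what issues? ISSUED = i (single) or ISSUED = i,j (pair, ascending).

[0] i0&i1  sll.ALU and.ALU  -- 2-wide
[1] i2  st.MEM  -- no-port MEM/MEM
[2] i3  ld.MEM  -- no-port MEM/BR
[3] i4&i5  beq.BR xor.ALU  -- 2-wide
[4] i6&i7  sll.ALU xor.ALU  -- 2-wide
[5] i8&i9  mul.MUL or.ALU  -- 2-wide
[6] i10  ld.MEM  -- RAW r5
[7] i11  sll.ALU  -- RAW r3
[8] i12  sll.ALU  -- RAW r2
[9] i13  ld.MEM  -- tail

ISSUED = 10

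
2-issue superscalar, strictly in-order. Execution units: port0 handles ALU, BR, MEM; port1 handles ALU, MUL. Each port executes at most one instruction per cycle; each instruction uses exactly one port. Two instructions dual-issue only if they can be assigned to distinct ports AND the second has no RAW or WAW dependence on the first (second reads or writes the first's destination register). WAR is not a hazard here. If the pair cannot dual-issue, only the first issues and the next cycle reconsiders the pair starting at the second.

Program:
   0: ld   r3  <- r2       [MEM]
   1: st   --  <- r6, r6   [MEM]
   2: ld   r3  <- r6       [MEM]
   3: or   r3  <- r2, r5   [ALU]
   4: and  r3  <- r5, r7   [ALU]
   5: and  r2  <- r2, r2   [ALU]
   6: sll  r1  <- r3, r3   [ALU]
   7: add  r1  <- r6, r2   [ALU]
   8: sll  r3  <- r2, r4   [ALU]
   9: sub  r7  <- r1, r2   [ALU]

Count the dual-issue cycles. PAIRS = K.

[0] i0  ld  -- no-port MEM/MEM
[1] i1  st  -- no-port MEM/MEM
[2] i2  ld  -- WAW r3
[3] i3  or  -- WAW r3
[4] i4,i5  and+and  -- pair
[5] i6  sll  -- WAW r1
[6] i7,i8  add+sll  -- pair
[7] i9  sub  -- tail

PAIRS = 2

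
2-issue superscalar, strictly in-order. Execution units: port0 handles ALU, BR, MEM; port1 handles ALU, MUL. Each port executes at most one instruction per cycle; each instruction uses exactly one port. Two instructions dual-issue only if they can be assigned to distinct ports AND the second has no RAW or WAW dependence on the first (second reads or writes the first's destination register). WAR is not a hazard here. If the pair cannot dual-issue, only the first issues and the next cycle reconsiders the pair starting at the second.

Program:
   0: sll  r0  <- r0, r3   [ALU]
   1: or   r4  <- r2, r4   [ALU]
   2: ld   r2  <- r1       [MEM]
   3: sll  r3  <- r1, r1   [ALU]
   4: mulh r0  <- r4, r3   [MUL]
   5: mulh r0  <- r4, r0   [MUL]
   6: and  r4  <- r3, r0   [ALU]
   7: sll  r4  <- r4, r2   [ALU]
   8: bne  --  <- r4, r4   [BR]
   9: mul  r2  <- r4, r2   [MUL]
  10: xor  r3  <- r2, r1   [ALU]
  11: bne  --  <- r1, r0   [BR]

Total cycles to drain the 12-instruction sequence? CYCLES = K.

  cy0 -> i0&i1 (sll.ALU/or.ALU) dual
  cy1 -> i2&i3 (ld.MEM/sll.ALU) dual
  cy2 -> i4 (mulh.MUL) no-port MUL/MUL
  cy3 -> i5 (mulh.MUL) RAW r0
  cy4 -> i6 (and.ALU) RAW+WAW r4
  cy5 -> i7 (sll.ALU) RAW r4
  cy6 -> i8&i9 (bne.BR/mul.MUL) dual
  cy7 -> i10&i11 (xor.ALU/bne.BR) dual

CYCLES = 8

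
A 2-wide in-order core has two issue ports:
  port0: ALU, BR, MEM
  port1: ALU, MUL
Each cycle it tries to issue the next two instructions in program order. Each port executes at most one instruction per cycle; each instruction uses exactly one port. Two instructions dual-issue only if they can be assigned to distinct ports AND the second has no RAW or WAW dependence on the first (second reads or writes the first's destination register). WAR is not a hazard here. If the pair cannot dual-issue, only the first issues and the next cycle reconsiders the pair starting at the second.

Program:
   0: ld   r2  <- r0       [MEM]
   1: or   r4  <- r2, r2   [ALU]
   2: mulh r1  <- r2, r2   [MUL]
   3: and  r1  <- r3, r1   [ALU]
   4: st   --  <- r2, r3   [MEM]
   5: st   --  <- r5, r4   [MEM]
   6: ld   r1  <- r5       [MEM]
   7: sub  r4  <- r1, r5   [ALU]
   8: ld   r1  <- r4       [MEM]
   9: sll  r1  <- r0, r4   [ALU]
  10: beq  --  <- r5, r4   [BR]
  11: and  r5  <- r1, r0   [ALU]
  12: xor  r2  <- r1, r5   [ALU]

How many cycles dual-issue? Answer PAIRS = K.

PAIRS = 3

t=0 i0:ld ; RAW r2
t=1 i1+i2:or+mulh ; 2-wide
t=2 i3+i4:and+st ; 2-wide
t=3 i5:st ; no-port MEM/MEM
t=4 i6:ld ; RAW r1
t=5 i7:sub ; RAW r4
t=6 i8:ld ; WAW r1
t=7 i9+i10:sll+beq ; 2-wide
t=8 i11:and ; RAW r5
t=9 i12:xor ; tail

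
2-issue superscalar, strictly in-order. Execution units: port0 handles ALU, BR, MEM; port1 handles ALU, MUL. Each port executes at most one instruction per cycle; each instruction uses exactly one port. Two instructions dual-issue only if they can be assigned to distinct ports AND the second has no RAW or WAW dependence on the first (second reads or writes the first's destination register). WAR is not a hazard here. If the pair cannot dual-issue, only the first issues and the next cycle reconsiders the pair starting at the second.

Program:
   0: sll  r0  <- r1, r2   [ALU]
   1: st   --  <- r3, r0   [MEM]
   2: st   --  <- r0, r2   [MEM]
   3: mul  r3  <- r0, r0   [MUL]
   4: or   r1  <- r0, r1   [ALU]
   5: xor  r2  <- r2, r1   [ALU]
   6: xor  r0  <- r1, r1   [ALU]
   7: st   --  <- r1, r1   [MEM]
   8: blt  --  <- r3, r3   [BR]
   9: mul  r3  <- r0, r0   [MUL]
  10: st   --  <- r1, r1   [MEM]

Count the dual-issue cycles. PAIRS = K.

0. sll.ALU @i0  | RAW r0
1. st.MEM @i1  | no-port MEM/MEM
2. st.MEM mul.MUL @i2,i3  | 2-wide
3. or.ALU @i4  | RAW r1
4. xor.ALU xor.ALU @i5,i6  | 2-wide
5. st.MEM @i7  | no-port MEM/BR
6. blt.BR mul.MUL @i8,i9  | 2-wide
7. st.MEM @i10  | tail

PAIRS = 3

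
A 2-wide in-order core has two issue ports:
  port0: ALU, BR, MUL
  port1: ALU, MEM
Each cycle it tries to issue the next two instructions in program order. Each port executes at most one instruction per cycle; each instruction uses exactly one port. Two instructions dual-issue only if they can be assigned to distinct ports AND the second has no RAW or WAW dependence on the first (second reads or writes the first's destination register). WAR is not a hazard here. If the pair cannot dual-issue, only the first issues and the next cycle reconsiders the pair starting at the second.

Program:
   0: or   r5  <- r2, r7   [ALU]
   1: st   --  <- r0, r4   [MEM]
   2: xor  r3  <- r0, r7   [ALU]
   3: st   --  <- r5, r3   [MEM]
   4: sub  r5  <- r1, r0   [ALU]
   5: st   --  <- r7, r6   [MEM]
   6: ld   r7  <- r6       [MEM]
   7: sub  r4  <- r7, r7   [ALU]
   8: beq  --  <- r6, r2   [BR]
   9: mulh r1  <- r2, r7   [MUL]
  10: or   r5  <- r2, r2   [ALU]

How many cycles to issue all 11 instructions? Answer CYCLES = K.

CYCLES = 7

#0 head=0: or.ALU st.MEM i0&i1 pair
#1 head=2: xor.ALU i2 RAW r3
#2 head=3: st.MEM sub.ALU i3&i4 pair
#3 head=5: st.MEM i5 no-port MEM/MEM
#4 head=6: ld.MEM i6 RAW r7
#5 head=7: sub.ALU beq.BR i7&i8 pair
#6 head=9: mulh.MUL or.ALU i9&i10 pair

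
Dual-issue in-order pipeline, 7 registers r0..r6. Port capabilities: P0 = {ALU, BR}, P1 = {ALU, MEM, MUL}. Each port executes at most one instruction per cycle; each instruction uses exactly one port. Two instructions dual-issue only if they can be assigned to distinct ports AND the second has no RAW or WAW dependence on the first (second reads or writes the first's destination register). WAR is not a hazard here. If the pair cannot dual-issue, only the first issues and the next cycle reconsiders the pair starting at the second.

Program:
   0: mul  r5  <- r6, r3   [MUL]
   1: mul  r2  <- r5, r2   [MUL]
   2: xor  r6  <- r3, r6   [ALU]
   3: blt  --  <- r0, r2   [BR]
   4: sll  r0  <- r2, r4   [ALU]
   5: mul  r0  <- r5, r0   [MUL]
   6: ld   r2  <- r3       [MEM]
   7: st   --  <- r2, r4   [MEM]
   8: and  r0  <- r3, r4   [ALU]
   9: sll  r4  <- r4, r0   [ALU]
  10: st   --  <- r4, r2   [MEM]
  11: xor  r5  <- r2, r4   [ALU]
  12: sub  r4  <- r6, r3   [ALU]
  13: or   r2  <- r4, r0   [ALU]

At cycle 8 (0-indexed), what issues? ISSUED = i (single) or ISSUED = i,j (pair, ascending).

#0 head=0: mul i0 no-port MUL/MUL
#1 head=1: mul xor i1&i2 2-wide
#2 head=3: blt sll i3&i4 2-wide
#3 head=5: mul i5 no-port MUL/MEM
#4 head=6: ld i6 no-port MEM/MEM
#5 head=7: st and i7&i8 2-wide
#6 head=9: sll i9 RAW r4
#7 head=10: st xor i10&i11 2-wide
#8 head=12: sub i12 RAW r4
#9 head=13: or i13 tail

ISSUED = 12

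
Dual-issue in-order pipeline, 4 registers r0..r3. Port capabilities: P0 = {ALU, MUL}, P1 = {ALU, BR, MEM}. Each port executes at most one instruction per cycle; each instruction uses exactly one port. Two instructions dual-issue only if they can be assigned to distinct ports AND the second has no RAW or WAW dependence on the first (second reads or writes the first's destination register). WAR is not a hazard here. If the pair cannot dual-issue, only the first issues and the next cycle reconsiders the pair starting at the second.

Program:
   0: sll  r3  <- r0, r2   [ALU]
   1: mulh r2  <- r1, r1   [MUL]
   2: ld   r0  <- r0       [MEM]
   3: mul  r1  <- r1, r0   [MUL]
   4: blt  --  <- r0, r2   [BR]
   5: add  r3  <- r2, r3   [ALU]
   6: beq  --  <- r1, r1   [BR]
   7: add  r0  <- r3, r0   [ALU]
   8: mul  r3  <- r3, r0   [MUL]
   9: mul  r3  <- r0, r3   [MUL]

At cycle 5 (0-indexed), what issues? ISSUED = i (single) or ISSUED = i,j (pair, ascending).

ISSUED = 8

c0: i0/i1 sll+mulh  dual
c1: i2 ld  RAW r0
c2: i3/i4 mul+blt  dual
c3: i5/i6 add+beq  dual
c4: i7 add  RAW r0
c5: i8 mul  no-port MUL/MUL
c6: i9 mul  tail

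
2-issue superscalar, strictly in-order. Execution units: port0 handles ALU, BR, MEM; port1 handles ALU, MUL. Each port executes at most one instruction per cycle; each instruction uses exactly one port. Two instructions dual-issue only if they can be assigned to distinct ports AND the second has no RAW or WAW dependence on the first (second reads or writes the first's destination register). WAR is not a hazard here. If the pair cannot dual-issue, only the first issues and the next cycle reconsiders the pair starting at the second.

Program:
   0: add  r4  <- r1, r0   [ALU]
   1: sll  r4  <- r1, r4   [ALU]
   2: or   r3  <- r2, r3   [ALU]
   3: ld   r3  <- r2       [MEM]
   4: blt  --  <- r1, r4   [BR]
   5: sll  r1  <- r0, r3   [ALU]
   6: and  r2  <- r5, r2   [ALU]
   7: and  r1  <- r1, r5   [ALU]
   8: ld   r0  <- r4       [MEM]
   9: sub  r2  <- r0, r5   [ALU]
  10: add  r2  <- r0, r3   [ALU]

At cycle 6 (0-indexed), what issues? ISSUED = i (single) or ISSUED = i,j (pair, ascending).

ISSUED = 9

[0] i0  add  -- RAW+WAW r4
[1] i1,i2  sll/or  -- 2-wide
[2] i3  ld  -- no-port MEM/BR
[3] i4,i5  blt/sll  -- 2-wide
[4] i6,i7  and/and  -- 2-wide
[5] i8  ld  -- RAW r0
[6] i9  sub  -- WAW r2
[7] i10  add  -- tail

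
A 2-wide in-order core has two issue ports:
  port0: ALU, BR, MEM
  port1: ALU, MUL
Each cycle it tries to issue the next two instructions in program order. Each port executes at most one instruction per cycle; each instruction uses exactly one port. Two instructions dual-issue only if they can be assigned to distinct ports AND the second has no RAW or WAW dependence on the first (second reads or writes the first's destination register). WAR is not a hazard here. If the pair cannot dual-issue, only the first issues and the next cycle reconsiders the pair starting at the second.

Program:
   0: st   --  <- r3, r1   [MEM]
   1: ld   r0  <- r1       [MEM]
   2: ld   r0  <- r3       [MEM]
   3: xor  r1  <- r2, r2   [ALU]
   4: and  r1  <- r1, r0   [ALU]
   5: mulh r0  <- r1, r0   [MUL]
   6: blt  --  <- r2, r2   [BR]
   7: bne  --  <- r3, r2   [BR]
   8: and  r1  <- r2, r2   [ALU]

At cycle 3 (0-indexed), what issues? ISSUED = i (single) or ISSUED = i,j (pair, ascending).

ISSUED = 4

0. st @i0  | no-port MEM/MEM
1. ld @i1  | no-port MEM/MEM
2. ld;xor @i2,i3  | 2-wide
3. and @i4  | RAW r1
4. mulh;blt @i5,i6  | 2-wide
5. bne;and @i7,i8  | 2-wide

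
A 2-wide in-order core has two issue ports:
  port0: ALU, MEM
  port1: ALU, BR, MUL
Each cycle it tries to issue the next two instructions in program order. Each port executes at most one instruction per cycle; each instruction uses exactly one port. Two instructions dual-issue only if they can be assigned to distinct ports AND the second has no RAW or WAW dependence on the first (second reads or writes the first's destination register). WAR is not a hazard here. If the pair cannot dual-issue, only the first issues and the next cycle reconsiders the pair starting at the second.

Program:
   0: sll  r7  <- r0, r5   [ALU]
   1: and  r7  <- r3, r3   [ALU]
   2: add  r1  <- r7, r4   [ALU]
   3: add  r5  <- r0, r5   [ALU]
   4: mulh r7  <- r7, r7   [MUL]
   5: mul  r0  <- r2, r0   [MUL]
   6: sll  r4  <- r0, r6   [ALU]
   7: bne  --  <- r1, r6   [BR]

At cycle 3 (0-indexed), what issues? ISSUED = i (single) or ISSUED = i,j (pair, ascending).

0. sll.ALU @i0  | WAW r7
1. and.ALU @i1  | RAW r7
2. add.ALU+add.ALU @i2&i3  | dual
3. mulh.MUL @i4  | no-port MUL/MUL
4. mul.MUL @i5  | RAW r0
5. sll.ALU+bne.BR @i6&i7  | dual

ISSUED = 4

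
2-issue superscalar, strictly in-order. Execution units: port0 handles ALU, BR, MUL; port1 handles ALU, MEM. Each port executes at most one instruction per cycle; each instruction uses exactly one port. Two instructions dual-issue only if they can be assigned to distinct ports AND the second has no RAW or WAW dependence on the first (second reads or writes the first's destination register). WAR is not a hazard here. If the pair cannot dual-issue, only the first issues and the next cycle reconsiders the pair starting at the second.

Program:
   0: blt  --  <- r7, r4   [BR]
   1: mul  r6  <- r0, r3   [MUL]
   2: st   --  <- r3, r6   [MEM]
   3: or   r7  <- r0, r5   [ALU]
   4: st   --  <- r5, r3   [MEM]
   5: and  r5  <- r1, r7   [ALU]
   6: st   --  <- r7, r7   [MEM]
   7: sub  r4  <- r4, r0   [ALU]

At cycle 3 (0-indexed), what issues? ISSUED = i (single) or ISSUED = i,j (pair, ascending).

ISSUED = 4,5

  cy0 -> i0 (blt) no-port BR/MUL
  cy1 -> i1 (mul) RAW r6
  cy2 -> i2+i3 (st/or) pair
  cy3 -> i4+i5 (st/and) pair
  cy4 -> i6+i7 (st/sub) pair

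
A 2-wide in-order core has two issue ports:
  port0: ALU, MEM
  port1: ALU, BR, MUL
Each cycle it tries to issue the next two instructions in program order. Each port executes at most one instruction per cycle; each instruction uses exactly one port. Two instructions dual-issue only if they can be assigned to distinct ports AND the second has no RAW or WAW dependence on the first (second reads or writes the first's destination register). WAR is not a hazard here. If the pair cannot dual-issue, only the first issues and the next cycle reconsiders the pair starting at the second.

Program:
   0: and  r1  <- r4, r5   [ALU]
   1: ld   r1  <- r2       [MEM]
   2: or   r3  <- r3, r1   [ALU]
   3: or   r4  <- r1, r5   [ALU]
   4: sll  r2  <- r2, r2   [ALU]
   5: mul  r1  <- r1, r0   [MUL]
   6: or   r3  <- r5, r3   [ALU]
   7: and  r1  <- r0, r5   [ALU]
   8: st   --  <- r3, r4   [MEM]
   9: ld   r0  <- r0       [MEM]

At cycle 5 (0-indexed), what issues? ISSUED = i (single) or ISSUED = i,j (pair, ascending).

c0: i0 and.ALU  WAW r1
c1: i1 ld.MEM  RAW r1
c2: i2+i3 or.ALU+or.ALU  pair
c3: i4+i5 sll.ALU+mul.MUL  pair
c4: i6+i7 or.ALU+and.ALU  pair
c5: i8 st.MEM  no-port MEM/MEM
c6: i9 ld.MEM  tail

ISSUED = 8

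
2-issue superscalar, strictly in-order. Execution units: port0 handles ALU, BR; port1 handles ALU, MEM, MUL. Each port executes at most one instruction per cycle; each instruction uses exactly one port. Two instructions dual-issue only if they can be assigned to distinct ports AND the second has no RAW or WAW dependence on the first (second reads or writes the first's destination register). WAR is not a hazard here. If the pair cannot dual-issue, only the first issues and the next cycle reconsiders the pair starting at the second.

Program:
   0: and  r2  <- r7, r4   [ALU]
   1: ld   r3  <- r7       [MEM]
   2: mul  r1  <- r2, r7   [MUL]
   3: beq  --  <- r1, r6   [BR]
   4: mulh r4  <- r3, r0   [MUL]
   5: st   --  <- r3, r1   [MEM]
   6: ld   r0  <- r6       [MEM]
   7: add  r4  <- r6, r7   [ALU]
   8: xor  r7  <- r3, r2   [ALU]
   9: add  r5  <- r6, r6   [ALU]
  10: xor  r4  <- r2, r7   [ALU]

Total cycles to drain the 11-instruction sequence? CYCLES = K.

  cy0 -> i0&i1 (and ld) dual
  cy1 -> i2 (mul) RAW r1
  cy2 -> i3&i4 (beq mulh) dual
  cy3 -> i5 (st) no-port MEM/MEM
  cy4 -> i6&i7 (ld add) dual
  cy5 -> i8&i9 (xor add) dual
  cy6 -> i10 (xor) tail

CYCLES = 7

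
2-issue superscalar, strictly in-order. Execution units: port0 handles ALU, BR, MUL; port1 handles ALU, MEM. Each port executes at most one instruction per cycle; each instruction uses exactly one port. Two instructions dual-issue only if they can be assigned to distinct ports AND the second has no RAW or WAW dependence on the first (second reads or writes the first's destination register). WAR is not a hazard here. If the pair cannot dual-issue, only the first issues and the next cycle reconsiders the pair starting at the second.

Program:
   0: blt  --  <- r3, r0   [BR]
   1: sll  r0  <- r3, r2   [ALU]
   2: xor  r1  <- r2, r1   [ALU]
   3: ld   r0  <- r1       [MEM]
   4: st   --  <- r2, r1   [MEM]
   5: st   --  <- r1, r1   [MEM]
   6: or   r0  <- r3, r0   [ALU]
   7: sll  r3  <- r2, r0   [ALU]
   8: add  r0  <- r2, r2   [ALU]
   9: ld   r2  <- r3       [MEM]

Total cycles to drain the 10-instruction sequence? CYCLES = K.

CYCLES = 7

0. blt;sll @i0+i1  | dual
1. xor @i2  | RAW r1
2. ld @i3  | no-port MEM/MEM
3. st @i4  | no-port MEM/MEM
4. st;or @i5+i6  | dual
5. sll;add @i7+i8  | dual
6. ld @i9  | tail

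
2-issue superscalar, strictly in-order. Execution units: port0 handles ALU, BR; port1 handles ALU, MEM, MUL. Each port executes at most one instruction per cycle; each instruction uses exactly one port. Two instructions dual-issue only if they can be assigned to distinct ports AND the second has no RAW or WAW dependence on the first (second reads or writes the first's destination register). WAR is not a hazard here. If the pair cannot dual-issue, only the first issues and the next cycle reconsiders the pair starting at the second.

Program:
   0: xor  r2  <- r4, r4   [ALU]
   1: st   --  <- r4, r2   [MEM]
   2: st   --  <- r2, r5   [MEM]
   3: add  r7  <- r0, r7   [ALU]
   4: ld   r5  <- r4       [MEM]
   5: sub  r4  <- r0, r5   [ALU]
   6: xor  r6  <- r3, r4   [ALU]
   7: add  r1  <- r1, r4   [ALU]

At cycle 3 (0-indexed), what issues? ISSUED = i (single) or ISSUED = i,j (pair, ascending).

ISSUED = 4

  cy0 -> i0 (xor.ALU) RAW r2
  cy1 -> i1 (st.MEM) no-port MEM/MEM
  cy2 -> i2/i3 (st.MEM+add.ALU) 2-wide
  cy3 -> i4 (ld.MEM) RAW r5
  cy4 -> i5 (sub.ALU) RAW r4
  cy5 -> i6/i7 (xor.ALU+add.ALU) 2-wide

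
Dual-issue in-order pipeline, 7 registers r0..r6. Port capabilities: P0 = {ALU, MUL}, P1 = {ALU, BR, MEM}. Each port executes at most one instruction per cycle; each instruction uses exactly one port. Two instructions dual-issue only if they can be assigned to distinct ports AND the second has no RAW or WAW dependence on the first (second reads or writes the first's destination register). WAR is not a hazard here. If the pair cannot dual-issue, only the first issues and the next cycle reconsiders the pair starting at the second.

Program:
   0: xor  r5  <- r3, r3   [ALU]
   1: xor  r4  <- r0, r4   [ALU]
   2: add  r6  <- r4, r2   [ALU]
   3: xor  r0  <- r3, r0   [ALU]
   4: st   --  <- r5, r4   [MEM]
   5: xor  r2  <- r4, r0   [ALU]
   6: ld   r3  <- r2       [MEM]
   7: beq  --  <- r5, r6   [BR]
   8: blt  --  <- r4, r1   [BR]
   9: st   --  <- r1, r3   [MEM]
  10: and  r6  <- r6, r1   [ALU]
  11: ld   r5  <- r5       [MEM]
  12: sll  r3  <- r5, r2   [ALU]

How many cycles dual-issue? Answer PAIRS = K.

PAIRS = 4

t=0 i0,i1:xor xor ; 2-wide
t=1 i2,i3:add xor ; 2-wide
t=2 i4,i5:st xor ; 2-wide
t=3 i6:ld ; no-port MEM/BR
t=4 i7:beq ; no-port BR/BR
t=5 i8:blt ; no-port BR/MEM
t=6 i9,i10:st and ; 2-wide
t=7 i11:ld ; RAW r5
t=8 i12:sll ; tail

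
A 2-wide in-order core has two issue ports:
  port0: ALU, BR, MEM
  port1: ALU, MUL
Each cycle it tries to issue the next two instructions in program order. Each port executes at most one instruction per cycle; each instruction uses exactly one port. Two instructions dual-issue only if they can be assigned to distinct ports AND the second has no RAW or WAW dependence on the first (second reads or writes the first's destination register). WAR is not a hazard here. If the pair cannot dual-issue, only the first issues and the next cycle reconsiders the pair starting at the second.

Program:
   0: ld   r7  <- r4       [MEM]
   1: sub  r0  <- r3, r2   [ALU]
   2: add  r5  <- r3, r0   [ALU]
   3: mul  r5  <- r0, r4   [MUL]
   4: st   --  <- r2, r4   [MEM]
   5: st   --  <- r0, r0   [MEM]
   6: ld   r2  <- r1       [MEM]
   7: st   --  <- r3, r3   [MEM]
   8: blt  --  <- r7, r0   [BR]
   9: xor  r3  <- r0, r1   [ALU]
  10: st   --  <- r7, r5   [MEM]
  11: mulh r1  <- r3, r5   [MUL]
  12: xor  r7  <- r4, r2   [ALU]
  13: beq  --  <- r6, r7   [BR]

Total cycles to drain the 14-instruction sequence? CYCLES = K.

CYCLES = 10

[0] i0/i1  ld+sub  -- pair
[1] i2  add  -- WAW r5
[2] i3/i4  mul+st  -- pair
[3] i5  st  -- no-port MEM/MEM
[4] i6  ld  -- no-port MEM/MEM
[5] i7  st  -- no-port MEM/BR
[6] i8/i9  blt+xor  -- pair
[7] i10/i11  st+mulh  -- pair
[8] i12  xor  -- RAW r7
[9] i13  beq  -- tail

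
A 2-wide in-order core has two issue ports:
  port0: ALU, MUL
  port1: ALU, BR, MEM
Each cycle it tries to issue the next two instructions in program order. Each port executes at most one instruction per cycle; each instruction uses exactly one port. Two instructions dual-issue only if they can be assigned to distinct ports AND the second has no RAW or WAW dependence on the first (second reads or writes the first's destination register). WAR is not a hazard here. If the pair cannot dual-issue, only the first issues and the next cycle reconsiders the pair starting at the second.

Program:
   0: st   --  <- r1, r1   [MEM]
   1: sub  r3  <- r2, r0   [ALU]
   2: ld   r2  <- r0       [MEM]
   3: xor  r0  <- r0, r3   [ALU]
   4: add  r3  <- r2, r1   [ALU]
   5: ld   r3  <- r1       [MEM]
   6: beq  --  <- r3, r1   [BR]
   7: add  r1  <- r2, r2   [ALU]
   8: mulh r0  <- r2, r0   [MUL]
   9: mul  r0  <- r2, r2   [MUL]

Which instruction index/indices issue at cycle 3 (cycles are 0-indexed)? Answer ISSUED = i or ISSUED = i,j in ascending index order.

[0] i0+i1  st.MEM sub.ALU  -- dual
[1] i2+i3  ld.MEM xor.ALU  -- dual
[2] i4  add.ALU  -- WAW r3
[3] i5  ld.MEM  -- no-port MEM/BR
[4] i6+i7  beq.BR add.ALU  -- dual
[5] i8  mulh.MUL  -- no-port MUL/MUL
[6] i9  mul.MUL  -- tail

ISSUED = 5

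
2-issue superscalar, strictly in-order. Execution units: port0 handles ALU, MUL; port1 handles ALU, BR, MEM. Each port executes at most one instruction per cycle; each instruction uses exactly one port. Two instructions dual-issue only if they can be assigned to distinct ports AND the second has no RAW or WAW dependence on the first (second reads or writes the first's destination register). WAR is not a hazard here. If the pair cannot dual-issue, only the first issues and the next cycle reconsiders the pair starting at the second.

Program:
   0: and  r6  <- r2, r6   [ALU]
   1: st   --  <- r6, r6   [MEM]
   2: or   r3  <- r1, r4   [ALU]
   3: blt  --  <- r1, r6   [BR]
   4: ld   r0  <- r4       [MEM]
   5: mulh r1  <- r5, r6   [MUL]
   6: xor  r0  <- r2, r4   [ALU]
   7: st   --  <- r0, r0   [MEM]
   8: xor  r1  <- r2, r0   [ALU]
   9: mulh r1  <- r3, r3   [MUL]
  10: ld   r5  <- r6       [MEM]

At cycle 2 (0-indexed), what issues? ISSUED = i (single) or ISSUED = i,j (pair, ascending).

c0: i0 and  RAW r6
c1: i1/i2 st+or  2-wide
c2: i3 blt  no-port BR/MEM
c3: i4/i5 ld+mulh  2-wide
c4: i6 xor  RAW r0
c5: i7/i8 st+xor  2-wide
c6: i9/i10 mulh+ld  2-wide

ISSUED = 3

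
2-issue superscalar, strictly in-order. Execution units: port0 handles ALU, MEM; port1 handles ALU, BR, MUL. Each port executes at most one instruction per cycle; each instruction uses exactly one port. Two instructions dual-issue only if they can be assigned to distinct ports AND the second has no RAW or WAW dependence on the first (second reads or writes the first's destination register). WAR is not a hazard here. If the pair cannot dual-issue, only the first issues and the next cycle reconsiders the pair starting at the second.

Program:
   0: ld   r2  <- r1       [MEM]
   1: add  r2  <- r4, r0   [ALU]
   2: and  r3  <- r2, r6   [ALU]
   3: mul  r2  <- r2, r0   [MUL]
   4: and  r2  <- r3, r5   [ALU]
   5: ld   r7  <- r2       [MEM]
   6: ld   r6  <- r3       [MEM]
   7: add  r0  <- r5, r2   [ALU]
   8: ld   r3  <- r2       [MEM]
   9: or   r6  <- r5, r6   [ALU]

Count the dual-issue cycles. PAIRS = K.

PAIRS = 3

[0] i0  ld.MEM  -- WAW r2
[1] i1  add.ALU  -- RAW r2
[2] i2+i3  and.ALU mul.MUL  -- dual
[3] i4  and.ALU  -- RAW r2
[4] i5  ld.MEM  -- no-port MEM/MEM
[5] i6+i7  ld.MEM add.ALU  -- dual
[6] i8+i9  ld.MEM or.ALU  -- dual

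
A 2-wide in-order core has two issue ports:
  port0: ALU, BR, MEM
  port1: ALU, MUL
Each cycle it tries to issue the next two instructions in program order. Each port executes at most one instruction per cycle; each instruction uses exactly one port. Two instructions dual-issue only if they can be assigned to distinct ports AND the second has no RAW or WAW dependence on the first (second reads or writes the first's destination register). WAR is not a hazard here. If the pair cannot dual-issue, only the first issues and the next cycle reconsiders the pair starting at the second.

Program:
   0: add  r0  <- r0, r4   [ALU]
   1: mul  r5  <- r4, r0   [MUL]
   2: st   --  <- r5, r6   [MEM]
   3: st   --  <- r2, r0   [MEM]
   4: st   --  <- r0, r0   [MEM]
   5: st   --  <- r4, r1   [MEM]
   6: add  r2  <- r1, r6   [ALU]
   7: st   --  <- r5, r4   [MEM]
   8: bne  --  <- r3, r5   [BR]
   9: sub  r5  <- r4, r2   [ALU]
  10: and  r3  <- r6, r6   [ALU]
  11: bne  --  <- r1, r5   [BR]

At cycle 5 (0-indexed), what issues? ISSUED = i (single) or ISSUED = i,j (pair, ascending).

  cy0 -> i0 (add) RAW r0
  cy1 -> i1 (mul) RAW r5
  cy2 -> i2 (st) no-port MEM/MEM
  cy3 -> i3 (st) no-port MEM/MEM
  cy4 -> i4 (st) no-port MEM/MEM
  cy5 -> i5+i6 (st/add) 2-wide
  cy6 -> i7 (st) no-port MEM/BR
  cy7 -> i8+i9 (bne/sub) 2-wide
  cy8 -> i10+i11 (and/bne) 2-wide

ISSUED = 5,6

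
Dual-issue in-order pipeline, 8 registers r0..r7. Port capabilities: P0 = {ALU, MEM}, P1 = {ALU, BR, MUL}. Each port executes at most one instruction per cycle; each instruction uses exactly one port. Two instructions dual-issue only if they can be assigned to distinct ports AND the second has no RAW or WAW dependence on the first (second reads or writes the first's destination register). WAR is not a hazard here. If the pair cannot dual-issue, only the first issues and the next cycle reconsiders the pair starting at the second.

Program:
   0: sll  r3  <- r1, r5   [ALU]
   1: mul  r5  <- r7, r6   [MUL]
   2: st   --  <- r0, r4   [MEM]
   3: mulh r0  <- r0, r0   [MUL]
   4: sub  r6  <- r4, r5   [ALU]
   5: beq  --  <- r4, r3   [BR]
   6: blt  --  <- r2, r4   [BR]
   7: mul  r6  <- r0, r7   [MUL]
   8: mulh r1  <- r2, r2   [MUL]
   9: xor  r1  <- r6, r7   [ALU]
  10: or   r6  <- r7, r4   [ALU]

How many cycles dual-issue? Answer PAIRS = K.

PAIRS = 4

[0] i0,i1  sll.ALU/mul.MUL  -- pair
[1] i2,i3  st.MEM/mulh.MUL  -- pair
[2] i4,i5  sub.ALU/beq.BR  -- pair
[3] i6  blt.BR  -- no-port BR/MUL
[4] i7  mul.MUL  -- no-port MUL/MUL
[5] i8  mulh.MUL  -- WAW r1
[6] i9,i10  xor.ALU/or.ALU  -- pair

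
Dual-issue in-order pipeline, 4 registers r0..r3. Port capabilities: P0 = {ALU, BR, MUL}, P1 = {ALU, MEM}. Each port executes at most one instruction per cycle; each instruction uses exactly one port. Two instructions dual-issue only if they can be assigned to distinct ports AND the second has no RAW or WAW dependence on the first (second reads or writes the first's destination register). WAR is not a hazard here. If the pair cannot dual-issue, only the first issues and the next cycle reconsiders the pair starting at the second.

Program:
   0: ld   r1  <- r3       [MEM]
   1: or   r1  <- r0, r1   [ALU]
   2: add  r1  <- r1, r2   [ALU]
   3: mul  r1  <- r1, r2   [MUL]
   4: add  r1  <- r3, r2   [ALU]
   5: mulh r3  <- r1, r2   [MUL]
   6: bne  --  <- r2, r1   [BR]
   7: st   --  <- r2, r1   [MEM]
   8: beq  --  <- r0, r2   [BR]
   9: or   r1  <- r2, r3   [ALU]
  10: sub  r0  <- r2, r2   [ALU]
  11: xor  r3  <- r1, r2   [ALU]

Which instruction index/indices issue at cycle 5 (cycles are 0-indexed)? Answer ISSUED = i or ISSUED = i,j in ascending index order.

0. ld @i0  | RAW+WAW r1
1. or @i1  | RAW+WAW r1
2. add @i2  | RAW+WAW r1
3. mul @i3  | WAW r1
4. add @i4  | RAW r1
5. mulh @i5  | no-port MUL/BR
6. bne/st @i6/i7  | 2-wide
7. beq/or @i8/i9  | 2-wide
8. sub/xor @i10/i11  | 2-wide

ISSUED = 5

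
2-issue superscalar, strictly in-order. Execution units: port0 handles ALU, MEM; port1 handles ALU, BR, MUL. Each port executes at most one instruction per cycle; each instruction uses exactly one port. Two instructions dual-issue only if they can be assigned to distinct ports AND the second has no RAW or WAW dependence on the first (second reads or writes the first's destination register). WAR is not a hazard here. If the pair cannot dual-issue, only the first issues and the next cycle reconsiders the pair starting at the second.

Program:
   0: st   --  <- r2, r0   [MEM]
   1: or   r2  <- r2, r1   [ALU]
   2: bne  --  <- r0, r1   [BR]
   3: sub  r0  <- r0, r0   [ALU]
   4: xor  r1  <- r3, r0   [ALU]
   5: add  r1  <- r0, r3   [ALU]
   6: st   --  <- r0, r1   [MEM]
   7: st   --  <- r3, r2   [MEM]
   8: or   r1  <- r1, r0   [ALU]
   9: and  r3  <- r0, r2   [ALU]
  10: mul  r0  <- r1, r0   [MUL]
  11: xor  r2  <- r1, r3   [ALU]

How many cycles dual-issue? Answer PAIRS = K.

PAIRS = 4

[0] i0/i1  st.MEM or.ALU  -- 2-wide
[1] i2/i3  bne.BR sub.ALU  -- 2-wide
[2] i4  xor.ALU  -- WAW r1
[3] i5  add.ALU  -- RAW r1
[4] i6  st.MEM  -- no-port MEM/MEM
[5] i7/i8  st.MEM or.ALU  -- 2-wide
[6] i9/i10  and.ALU mul.MUL  -- 2-wide
[7] i11  xor.ALU  -- tail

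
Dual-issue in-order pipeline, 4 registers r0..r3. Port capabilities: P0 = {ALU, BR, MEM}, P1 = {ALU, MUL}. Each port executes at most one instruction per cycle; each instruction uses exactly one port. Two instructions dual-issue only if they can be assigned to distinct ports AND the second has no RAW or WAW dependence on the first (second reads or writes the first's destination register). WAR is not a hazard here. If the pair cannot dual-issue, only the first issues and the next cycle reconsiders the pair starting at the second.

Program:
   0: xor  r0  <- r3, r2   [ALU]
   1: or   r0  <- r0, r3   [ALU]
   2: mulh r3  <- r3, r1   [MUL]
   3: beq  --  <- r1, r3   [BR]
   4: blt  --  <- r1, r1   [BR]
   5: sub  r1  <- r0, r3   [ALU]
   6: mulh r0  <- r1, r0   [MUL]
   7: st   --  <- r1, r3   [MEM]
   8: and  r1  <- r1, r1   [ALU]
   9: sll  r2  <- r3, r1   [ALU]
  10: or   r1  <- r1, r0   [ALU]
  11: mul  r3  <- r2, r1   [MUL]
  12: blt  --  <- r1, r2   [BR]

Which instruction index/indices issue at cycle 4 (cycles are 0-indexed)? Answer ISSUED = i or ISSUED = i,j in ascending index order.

#0 head=0: xor.ALU i0 RAW+WAW r0
#1 head=1: or.ALU mulh.MUL i1,i2 dual
#2 head=3: beq.BR i3 no-port BR/BR
#3 head=4: blt.BR sub.ALU i4,i5 dual
#4 head=6: mulh.MUL st.MEM i6,i7 dual
#5 head=8: and.ALU i8 RAW r1
#6 head=9: sll.ALU or.ALU i9,i10 dual
#7 head=11: mul.MUL blt.BR i11,i12 dual

ISSUED = 6,7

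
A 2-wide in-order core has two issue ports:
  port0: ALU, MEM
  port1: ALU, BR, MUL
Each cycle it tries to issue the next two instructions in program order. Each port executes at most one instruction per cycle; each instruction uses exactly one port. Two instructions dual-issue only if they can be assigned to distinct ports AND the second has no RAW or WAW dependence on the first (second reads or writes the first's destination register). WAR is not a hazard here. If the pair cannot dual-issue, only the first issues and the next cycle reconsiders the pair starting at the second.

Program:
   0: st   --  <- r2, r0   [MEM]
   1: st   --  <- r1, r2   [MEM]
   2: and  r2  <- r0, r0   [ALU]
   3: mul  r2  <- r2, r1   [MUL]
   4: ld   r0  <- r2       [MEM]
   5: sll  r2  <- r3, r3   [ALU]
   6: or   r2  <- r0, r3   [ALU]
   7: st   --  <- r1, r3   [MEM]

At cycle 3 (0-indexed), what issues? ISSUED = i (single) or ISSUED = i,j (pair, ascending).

ISSUED = 4,5

  cy0 -> i0 (st) no-port MEM/MEM
  cy1 -> i1,i2 (st+and) pair
  cy2 -> i3 (mul) RAW r2
  cy3 -> i4,i5 (ld+sll) pair
  cy4 -> i6,i7 (or+st) pair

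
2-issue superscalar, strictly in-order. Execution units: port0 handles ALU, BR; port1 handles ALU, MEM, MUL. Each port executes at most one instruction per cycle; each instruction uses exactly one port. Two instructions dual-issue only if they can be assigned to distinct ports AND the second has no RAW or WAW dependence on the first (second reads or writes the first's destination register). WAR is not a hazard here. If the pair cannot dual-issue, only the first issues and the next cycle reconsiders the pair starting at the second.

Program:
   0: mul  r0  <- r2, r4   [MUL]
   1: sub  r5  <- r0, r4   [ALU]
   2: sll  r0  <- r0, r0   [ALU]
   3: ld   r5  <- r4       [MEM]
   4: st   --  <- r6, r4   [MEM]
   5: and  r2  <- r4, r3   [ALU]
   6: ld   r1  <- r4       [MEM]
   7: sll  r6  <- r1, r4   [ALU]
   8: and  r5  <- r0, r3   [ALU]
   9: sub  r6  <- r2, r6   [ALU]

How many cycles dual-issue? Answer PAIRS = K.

PAIRS = 3

c0: i0 mul.MUL  RAW r0
c1: i1/i2 sub.ALU+sll.ALU  pair
c2: i3 ld.MEM  no-port MEM/MEM
c3: i4/i5 st.MEM+and.ALU  pair
c4: i6 ld.MEM  RAW r1
c5: i7/i8 sll.ALU+and.ALU  pair
c6: i9 sub.ALU  tail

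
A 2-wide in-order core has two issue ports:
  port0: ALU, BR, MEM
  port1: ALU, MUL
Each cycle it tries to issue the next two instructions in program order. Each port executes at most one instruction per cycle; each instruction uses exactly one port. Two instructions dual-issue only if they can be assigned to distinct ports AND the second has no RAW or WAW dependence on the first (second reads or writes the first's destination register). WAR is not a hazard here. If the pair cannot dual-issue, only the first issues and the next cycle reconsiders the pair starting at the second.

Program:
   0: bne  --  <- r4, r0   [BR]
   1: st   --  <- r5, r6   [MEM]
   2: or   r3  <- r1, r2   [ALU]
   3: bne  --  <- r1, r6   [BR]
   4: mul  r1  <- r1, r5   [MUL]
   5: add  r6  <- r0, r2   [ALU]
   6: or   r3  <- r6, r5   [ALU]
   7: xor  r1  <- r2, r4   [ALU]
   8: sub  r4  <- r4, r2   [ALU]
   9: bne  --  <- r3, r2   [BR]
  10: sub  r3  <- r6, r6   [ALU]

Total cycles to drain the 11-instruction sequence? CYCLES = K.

t=0 i0:bne ; no-port BR/MEM
t=1 i1&i2:st+or ; 2-wide
t=2 i3&i4:bne+mul ; 2-wide
t=3 i5:add ; RAW r6
t=4 i6&i7:or+xor ; 2-wide
t=5 i8&i9:sub+bne ; 2-wide
t=6 i10:sub ; tail

CYCLES = 7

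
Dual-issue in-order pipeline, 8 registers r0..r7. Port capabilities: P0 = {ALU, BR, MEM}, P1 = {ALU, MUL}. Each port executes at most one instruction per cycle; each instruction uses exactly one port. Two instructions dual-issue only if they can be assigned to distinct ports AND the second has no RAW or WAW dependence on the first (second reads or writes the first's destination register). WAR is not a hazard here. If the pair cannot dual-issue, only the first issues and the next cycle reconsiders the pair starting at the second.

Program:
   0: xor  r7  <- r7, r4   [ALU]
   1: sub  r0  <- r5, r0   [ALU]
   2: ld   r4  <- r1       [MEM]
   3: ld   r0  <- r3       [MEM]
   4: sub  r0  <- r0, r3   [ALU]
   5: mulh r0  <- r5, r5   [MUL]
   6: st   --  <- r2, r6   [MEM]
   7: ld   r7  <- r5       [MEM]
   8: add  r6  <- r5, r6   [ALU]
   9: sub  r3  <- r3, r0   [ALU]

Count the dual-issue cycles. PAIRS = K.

PAIRS = 3

0. xor.ALU+sub.ALU @i0&i1  | 2-wide
1. ld.MEM @i2  | no-port MEM/MEM
2. ld.MEM @i3  | RAW+WAW r0
3. sub.ALU @i4  | WAW r0
4. mulh.MUL+st.MEM @i5&i6  | 2-wide
5. ld.MEM+add.ALU @i7&i8  | 2-wide
6. sub.ALU @i9  | tail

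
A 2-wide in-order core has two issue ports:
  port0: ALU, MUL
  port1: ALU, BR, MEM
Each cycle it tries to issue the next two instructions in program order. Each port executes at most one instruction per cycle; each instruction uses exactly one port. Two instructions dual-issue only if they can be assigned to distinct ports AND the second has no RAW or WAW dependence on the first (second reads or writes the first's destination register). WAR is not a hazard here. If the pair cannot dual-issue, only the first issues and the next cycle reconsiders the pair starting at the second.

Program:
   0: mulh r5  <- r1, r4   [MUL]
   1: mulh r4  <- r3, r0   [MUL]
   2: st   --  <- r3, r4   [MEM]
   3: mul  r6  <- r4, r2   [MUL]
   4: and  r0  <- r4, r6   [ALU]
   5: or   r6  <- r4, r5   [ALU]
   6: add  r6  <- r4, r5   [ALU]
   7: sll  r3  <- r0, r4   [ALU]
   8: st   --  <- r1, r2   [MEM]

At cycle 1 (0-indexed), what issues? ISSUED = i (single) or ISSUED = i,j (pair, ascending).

ISSUED = 1

0. mulh.MUL @i0  | no-port MUL/MUL
1. mulh.MUL @i1  | RAW r4
2. st.MEM mul.MUL @i2,i3  | pair
3. and.ALU or.ALU @i4,i5  | pair
4. add.ALU sll.ALU @i6,i7  | pair
5. st.MEM @i8  | tail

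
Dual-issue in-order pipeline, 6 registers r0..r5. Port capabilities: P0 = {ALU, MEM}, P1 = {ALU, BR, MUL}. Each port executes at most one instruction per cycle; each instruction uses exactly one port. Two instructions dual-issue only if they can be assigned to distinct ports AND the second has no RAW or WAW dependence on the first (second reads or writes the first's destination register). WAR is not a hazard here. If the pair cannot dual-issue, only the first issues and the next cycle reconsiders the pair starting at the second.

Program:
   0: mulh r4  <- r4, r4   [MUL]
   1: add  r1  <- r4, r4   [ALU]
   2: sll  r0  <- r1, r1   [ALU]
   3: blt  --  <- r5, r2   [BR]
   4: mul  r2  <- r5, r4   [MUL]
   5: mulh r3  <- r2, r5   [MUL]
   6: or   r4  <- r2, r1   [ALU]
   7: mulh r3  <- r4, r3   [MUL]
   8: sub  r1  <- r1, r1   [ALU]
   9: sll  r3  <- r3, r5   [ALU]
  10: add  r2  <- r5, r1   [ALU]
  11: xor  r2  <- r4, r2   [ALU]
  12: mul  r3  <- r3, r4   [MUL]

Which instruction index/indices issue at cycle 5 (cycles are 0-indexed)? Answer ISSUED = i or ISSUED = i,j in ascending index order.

t=0 i0:mulh.MUL ; RAW r4
t=1 i1:add.ALU ; RAW r1
t=2 i2&i3:sll.ALU/blt.BR ; dual
t=3 i4:mul.MUL ; no-port MUL/MUL
t=4 i5&i6:mulh.MUL/or.ALU ; dual
t=5 i7&i8:mulh.MUL/sub.ALU ; dual
t=6 i9&i10:sll.ALU/add.ALU ; dual
t=7 i11&i12:xor.ALU/mul.MUL ; dual

ISSUED = 7,8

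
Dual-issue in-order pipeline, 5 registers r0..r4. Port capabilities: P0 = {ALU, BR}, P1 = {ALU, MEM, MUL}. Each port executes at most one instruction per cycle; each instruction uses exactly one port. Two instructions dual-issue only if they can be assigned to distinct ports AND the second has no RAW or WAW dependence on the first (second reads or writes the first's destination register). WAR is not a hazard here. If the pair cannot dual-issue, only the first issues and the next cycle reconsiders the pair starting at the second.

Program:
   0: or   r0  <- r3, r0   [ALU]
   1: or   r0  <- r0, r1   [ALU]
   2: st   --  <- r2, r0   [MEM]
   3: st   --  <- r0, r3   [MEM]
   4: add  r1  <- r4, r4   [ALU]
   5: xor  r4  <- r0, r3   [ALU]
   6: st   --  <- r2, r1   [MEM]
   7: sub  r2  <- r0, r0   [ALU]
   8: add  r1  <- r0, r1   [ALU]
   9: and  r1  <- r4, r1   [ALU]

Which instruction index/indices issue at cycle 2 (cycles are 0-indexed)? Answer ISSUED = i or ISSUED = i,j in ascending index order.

0. or.ALU @i0  | RAW+WAW r0
1. or.ALU @i1  | RAW r0
2. st.MEM @i2  | no-port MEM/MEM
3. st.MEM/add.ALU @i3/i4  | pair
4. xor.ALU/st.MEM @i5/i6  | pair
5. sub.ALU/add.ALU @i7/i8  | pair
6. and.ALU @i9  | tail

ISSUED = 2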